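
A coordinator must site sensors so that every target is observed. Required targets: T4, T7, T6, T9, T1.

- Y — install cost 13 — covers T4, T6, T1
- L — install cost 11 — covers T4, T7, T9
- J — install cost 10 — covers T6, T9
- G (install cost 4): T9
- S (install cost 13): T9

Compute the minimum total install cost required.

Choose Y and L: together they cover T4, T7, T6, T9, T1 — every target.
Total install cost: 13 + 11 = 24.

24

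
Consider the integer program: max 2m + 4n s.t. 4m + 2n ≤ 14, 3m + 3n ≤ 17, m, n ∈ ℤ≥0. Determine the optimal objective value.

20

(m,n)=(0,5) is feasible, giving 20.
(m,n)=(1,4) is feasible, giving 18.
The best lattice point is (0,5), giving 20.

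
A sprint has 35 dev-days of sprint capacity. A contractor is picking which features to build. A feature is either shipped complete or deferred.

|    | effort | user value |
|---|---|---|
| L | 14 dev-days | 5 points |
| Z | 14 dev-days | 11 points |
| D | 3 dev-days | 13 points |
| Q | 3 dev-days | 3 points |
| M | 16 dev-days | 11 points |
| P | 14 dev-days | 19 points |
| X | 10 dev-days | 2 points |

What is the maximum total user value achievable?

Take Z, D, Q, and P: effort 14 + 3 + 3 + 14 = 34 ≤ 35, user value 11 + 13 + 3 + 19 = 46.
No other feasible combination does better.

46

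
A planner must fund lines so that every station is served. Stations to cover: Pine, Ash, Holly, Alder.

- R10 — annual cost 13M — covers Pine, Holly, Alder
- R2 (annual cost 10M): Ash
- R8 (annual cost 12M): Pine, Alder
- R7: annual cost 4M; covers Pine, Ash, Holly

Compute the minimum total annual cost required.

16

This is an integer covering problem.
Choose R8 and R7: together they cover Pine, Ash, Holly, Alder — every station.
Total annual cost: 12 + 4 = 16.
No cover costs less than 16.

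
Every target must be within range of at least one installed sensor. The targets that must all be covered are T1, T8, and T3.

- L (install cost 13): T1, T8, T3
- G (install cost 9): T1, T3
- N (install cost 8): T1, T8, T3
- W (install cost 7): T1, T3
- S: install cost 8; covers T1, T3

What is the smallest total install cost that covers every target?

This is an integer covering problem.
N alone covers T1, T8, T3 — every target.
Total install cost: 8.
No cover costs less than 8.

8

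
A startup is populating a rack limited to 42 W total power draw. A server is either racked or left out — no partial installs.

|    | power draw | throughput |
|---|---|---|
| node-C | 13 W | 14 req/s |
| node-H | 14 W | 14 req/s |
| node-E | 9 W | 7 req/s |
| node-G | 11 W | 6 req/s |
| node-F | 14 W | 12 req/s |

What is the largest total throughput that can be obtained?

node-C + node-H + node-F: power draw 13 + 14 + 14 = 41 ≤ 42, throughput 14 + 14 + 12 = 40.
node-C + node-H + node-E: power draw 13 + 14 + 9 = 36 ≤ 42, throughput 14 + 14 + 7 = 35.
Best is node-C, node-H, and node-F with total throughput 40.

40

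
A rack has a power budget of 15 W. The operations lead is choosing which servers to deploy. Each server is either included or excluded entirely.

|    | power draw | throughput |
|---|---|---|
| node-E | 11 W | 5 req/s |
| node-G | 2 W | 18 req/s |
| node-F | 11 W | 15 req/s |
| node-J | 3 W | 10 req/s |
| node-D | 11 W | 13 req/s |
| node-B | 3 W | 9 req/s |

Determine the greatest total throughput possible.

37

Take node-G, node-J, and node-B: power draw 2 + 3 + 3 = 8 ≤ 15, throughput 18 + 10 + 9 = 37.
No other feasible combination does better.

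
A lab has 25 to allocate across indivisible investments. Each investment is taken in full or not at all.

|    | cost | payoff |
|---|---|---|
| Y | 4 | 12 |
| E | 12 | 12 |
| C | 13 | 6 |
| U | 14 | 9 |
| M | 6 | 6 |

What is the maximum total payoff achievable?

Allowing fractional choices, the relaxed optimum would be about 31.9, but investments are indivisible.
Y + U + M: cost 4 + 14 + 6 = 24 ≤ 25, payoff 12 + 9 + 6 = 27.
Y + E + M: cost 4 + 12 + 6 = 22 ≤ 25, payoff 12 + 12 + 6 = 30.
Best is Y, E, and M with total payoff 30.

30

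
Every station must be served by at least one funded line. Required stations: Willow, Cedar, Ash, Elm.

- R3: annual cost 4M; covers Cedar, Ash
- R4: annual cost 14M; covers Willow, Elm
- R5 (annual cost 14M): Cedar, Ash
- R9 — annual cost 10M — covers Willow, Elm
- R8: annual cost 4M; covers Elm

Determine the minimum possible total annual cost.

This is an integer covering problem.
The greedy cost-per-new-station heuristic would pick R3, R8, and R9 for 18, but a cheaper cover exists.
Choose R3 and R9: together they cover Willow, Cedar, Ash, Elm — every station.
Total annual cost: 4 + 10 = 14.
No cover costs less than 14.

14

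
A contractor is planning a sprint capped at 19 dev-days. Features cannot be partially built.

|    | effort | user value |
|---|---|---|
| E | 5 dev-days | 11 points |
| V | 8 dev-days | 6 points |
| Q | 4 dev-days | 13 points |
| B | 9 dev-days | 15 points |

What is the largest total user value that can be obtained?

This is an integer program with binary decision variables.
Take E, Q, and B: effort 5 + 4 + 9 = 18 ≤ 19, user value 11 + 13 + 15 = 39.
No other feasible combination does better.

39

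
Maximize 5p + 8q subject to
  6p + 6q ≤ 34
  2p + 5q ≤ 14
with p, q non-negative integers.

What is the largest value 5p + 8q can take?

28

The continuous relaxation peaks at (4.78, 0.889) with value 31.00; rounding to a feasible lattice point costs some objective.
(p,q)=(4,1) is feasible, giving 28.
(p,q)=(5,0) is feasible, giving 25.
(p,q)=(3,1) is feasible, giving 23.
No feasible integer point exceeds 28.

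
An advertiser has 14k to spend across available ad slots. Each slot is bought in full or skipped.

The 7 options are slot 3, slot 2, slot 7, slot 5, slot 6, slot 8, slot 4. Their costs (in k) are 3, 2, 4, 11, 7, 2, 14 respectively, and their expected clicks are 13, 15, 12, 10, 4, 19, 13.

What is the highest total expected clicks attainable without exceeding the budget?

Allowing fractional choices, the relaxed optimum would be about 61.8, but ad slots are indivisible.
slot 3 + slot 2 + slot 8: cost 3 + 2 + 2 = 7 ≤ 14, expected clicks 13 + 15 + 19 = 47.
slot 3 + slot 2 + slot 6 + slot 8: cost 3 + 2 + 7 + 2 = 14 ≤ 14, expected clicks 13 + 15 + 4 + 19 = 51.
slot 3 + slot 2 + slot 7 + slot 8: cost 3 + 2 + 4 + 2 = 11 ≤ 14, expected clicks 13 + 15 + 12 + 19 = 59.
Best is slot 3, slot 2, slot 7, and slot 8 with total expected clicks 59.

59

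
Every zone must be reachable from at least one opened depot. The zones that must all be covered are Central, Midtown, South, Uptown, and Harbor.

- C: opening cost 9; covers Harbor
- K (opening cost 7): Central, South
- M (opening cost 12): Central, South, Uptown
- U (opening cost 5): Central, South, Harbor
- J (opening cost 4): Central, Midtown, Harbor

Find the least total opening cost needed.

16

The greedy cost-per-new-zone heuristic would pick J, U, and M for 21, but a cheaper cover exists.
Choose M and J: together they cover Central, Midtown, South, Uptown, Harbor — every zone.
Total opening cost: 12 + 4 = 16.
No cover costs less than 16.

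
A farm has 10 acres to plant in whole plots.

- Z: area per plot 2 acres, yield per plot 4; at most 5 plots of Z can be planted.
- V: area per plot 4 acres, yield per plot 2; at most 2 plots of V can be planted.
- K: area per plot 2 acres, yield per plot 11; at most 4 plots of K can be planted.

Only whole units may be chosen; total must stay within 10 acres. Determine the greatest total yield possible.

48

This is a bounded integer knapsack.
1×Z and 4×K: area 10 ≤ 10, yield 1·4 + 4·11 = 48.
4×K: area 8 ≤ 10, yield 4·11 = 44.
Best is 48.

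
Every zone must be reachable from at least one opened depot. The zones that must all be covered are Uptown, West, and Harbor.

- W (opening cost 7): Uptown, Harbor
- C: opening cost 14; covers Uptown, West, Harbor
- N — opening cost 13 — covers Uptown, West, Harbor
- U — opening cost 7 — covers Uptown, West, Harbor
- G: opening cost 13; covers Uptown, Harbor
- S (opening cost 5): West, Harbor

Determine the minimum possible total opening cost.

7

This is a weighted set-cover instance.
U alone covers Uptown, West, Harbor — every zone.
Total opening cost: 7.
No cover costs less than 7.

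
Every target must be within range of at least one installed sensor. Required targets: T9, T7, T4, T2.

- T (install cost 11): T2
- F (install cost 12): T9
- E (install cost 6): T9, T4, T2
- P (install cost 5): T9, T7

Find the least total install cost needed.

11

Choose E and P: together they cover T9, T7, T4, T2 — every target.
Total install cost: 6 + 5 = 11.
No cover costs less than 11.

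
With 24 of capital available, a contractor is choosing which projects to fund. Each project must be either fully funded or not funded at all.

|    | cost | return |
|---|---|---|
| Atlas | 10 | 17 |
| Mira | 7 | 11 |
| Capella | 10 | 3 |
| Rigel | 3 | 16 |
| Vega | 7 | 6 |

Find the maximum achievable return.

Allowing fractional choices, the relaxed optimum would be about 47.4, but projects are indivisible.
Atlas + Rigel + Vega: cost 10 + 3 + 7 = 20 ≤ 24, return 17 + 16 + 6 = 39.
Atlas + Capella + Rigel: cost 10 + 10 + 3 = 23 ≤ 24, return 17 + 3 + 16 = 36.
Atlas + Mira + Rigel: cost 10 + 7 + 3 = 20 ≤ 24, return 17 + 11 + 16 = 44.
Best is Atlas, Mira, and Rigel with total return 44.

44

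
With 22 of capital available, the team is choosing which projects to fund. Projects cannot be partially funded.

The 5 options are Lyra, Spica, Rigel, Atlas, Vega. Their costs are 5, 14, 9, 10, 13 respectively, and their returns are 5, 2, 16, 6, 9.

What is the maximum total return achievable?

25

Allowing fractional choices, the relaxed optimum would be about 26.5, but projects are indivisible.
Rigel + Atlas: cost 9 + 10 = 19 ≤ 22, return 16 + 6 = 22.
Rigel + Vega: cost 9 + 13 = 22 ≤ 22, return 16 + 9 = 25.
Best is Rigel and Vega with total return 25.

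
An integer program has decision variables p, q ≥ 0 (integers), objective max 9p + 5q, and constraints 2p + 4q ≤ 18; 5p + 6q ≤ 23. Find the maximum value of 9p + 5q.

(p,q)=(4,0): 2·4+4·0=8≤18, 5·4+6·0=20≤23, objective 36.
(p,q)=(3,1): 2·3+4·1=10≤18, 5·3+6·1=21≤23, objective 32.
No feasible integer point exceeds 36.

36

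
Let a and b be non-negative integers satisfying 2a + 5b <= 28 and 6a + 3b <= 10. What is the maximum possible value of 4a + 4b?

The continuous relaxation peaks at (0, 3.33) with value 13.33; rounding to a feasible lattice point costs some objective.
(a,b)=(0,3): 2·0+5·3=15≤28, 6·0+3·3=9≤10, objective 12.
(a,b)=(0,2): 2·0+5·2=10≤28, 6·0+3·2=6≤10, objective 8.
Maximum is 12 at (a,b)=(0,3).

12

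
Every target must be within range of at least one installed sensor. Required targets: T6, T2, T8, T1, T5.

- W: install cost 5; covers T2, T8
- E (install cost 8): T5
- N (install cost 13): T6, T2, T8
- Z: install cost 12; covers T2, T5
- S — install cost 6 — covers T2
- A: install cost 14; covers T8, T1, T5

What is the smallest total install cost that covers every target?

The greedy cost-per-new-target heuristic would pick W, A, and N for 32, but a cheaper cover exists.
Choose N and A: together they cover T6, T2, T8, T1, T5 — every target.
Total install cost: 13 + 14 = 27.
No cover costs less than 27.

27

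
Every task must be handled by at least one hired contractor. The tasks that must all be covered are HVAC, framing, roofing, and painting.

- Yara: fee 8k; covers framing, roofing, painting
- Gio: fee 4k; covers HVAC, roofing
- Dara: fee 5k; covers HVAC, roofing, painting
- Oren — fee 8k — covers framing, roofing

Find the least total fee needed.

12

The greedy cost-per-new-task heuristic would pick Dara and Yara for 13, but a cheaper cover exists.
Choose Yara and Gio: together they cover HVAC, framing, roofing, painting — every task.
Total fee: 8 + 4 = 12.
No cover costs less than 12.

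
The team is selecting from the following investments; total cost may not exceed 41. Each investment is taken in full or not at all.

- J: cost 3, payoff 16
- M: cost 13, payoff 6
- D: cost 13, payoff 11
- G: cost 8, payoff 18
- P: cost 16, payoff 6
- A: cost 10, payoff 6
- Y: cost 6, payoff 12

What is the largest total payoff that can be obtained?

Treat it as a binary knapsack problem.
Take J, D, G, A, and Y: cost 3 + 13 + 8 + 10 + 6 = 40 ≤ 41, payoff 16 + 11 + 18 + 6 + 12 = 63.
No other feasible combination does better.

63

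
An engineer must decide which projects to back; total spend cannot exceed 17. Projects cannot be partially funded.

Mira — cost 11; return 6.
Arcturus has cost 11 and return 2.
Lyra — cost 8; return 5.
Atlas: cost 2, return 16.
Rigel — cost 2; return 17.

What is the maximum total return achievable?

This is an integer program with binary decision variables.
Mira + Atlas + Rigel: cost 11 + 2 + 2 = 15 ≤ 17, return 6 + 16 + 17 = 39.
Lyra + Atlas + Rigel: cost 8 + 2 + 2 = 12 ≤ 17, return 5 + 16 + 17 = 38.
Best is Mira, Atlas, and Rigel with total return 39.

39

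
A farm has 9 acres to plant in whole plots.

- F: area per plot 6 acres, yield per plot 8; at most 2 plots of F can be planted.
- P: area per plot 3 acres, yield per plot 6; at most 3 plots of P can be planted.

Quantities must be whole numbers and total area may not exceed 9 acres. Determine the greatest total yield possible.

P has the best ratio (6/3); taking only P gives at most 3×6 = 18 (stopped by the area limit).
Optimal: 3×P: area 9 ≤ 9, yield 3·6 = 18.

18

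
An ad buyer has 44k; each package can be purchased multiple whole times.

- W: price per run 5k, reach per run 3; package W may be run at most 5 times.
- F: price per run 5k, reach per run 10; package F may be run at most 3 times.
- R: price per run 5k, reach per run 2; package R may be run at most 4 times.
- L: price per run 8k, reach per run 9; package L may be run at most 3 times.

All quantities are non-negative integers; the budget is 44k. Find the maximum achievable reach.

This is a bounded integer knapsack.
3×F, 1×R, and 3×L: price 44 ≤ 44, reach 3·10 + 1·2 + 3·9 = 59.
1×W, 3×F, and 3×L: price 44 ≤ 44, reach 1·3 + 3·10 + 3·9 = 60.
Best is 60.

60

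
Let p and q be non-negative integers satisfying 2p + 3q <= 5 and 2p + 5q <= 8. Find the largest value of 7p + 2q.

The continuous relaxation peaks at (2.5, 0) with value 17.50; rounding to a feasible lattice point costs some objective.
(p,q)=(2,0): 2·2+3·0=4≤5, 2·2+5·0=4≤8, objective 14.
(p,q)=(1,1): 2·1+3·1=5≤5, 2·1+5·1=7≤8, objective 9.
No feasible integer point exceeds 14.

14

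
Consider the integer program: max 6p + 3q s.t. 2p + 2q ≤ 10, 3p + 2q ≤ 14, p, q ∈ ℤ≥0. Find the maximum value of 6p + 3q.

(p,q)=(4,1): 2·4+2·1=10≤10, 3·4+2·1=14≤14, objective 27.
(p,q)=(4,0): 2·4+2·0=8≤10, 3·4+2·0=12≤14, objective 24.
(p,q)=(3,2): 2·3+2·2=10≤10, 3·3+2·2=13≤14, objective 24.
The best lattice point is (4,1), giving 27.

27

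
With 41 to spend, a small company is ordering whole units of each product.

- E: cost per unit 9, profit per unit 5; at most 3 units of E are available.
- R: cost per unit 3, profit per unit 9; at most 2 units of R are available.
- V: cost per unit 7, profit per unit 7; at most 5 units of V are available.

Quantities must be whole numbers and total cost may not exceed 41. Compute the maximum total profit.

2×R and 5×V: cost 41 ≤ 41, profit 2·9 + 5·7 = 53.
2×R and 4×V: cost 34 ≤ 41, profit 2·9 + 4·7 = 46.
Best is 53.

53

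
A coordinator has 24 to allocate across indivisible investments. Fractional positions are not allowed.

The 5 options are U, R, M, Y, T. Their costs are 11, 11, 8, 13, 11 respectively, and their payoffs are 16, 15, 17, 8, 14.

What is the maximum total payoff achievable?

33

Allowing fractional choices, the relaxed optimum would be about 39.8, but investments are indivisible.
R + M: cost 11 + 8 = 19 ≤ 24, payoff 15 + 17 = 32.
U + M: cost 11 + 8 = 19 ≤ 24, payoff 16 + 17 = 33.
M + T: cost 8 + 11 = 19 ≤ 24, payoff 17 + 14 = 31.
Best is U and M with total payoff 33.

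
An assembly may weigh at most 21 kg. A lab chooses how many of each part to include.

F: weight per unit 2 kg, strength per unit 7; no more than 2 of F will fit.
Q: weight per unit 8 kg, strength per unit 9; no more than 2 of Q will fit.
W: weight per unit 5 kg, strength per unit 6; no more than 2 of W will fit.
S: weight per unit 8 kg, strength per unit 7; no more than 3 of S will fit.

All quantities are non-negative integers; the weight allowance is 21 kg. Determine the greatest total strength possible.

Take 2×F and 2×Q: weight 20 ≤ 21, strength 2·7 + 2·9 = 32.
F has the best ratio (7/2) and is taken to its limit of 2; remaining capacity is filled optimally with the others.

32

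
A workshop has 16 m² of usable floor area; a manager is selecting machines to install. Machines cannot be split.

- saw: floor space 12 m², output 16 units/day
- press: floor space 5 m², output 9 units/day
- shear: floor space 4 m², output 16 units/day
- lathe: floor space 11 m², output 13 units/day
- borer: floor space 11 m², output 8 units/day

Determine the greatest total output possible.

Treat it as a binary knapsack problem.
press + shear: floor space 5 + 4 = 9 ≤ 16, output 9 + 16 = 25.
shear + lathe: floor space 4 + 11 = 15 ≤ 16, output 16 + 13 = 29.
saw + shear: floor space 12 + 4 = 16 ≤ 16, output 16 + 16 = 32.
Best is saw and shear with total output 32.

32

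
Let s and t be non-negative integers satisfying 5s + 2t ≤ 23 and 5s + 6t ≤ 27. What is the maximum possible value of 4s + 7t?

The continuous relaxation peaks at (0, 4.5) with value 31.50; rounding to a feasible lattice point costs some objective.
(s,t)=(0,4) is feasible, giving 28.
(s,t)=(1,3) is feasible, giving 25.
(s,t)=(0,3) is feasible, giving 21.
Maximum is 28 at (s,t)=(0,4).

28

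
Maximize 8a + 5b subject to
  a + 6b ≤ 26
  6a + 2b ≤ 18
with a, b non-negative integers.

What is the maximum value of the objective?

(a,b)=(2,3): 1·2+6·3=20≤26, 6·2+2·3=18≤18, objective 31.
(a,b)=(1,4): 1·1+6·4=25≤26, 6·1+2·4=14≤18, objective 28.
(a,b)=(2,2): 1·2+6·2=14≤26, 6·2+2·2=16≤18, objective 26.
(a,b)=(1,3): 1·1+6·3=19≤26, 6·1+2·3=12≤18, objective 23.
Maximum is 31 at (a,b)=(2,3).

31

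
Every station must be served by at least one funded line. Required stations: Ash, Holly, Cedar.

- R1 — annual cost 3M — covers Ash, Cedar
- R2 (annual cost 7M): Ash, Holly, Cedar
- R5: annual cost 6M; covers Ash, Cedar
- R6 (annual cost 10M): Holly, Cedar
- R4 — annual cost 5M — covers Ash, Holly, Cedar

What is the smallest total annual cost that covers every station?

The greedy cost-per-new-station heuristic would pick R1 and R4 for 8, but a cheaper cover exists.
R4 alone covers Ash, Holly, Cedar — every station.
Total annual cost: 5.
No cover costs less than 5.

5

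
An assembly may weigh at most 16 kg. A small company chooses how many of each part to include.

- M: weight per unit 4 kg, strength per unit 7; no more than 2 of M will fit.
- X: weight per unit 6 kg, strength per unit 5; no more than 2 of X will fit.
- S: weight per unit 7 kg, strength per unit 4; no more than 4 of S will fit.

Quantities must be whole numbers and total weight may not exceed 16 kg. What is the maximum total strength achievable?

19

2×M and 1×X: weight 14 ≤ 16, strength 2·7 + 1·5 = 19.
2×M and 1×S: weight 15 ≤ 16, strength 2·7 + 1·4 = 18.
Best is 19.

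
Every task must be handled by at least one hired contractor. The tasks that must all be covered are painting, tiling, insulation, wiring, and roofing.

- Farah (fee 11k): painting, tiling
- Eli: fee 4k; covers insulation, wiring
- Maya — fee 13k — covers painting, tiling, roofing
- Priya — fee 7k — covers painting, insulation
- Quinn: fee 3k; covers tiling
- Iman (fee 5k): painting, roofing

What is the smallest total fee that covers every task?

12

Choose Eli, Quinn, and Iman: together they cover painting, tiling, insulation, wiring, roofing — every task.
Total fee: 4 + 3 + 5 = 12.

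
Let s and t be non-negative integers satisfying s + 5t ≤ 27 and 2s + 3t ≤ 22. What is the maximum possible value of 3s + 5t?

35

The continuous relaxation peaks at (4.14, 4.57) with value 35.29; rounding to a feasible lattice point costs some objective.
(s,t)=(5,4): 1·5+5·4=25≤27, 2·5+3·4=22≤22, objective 35.
(s,t)=(6,3): 1·6+5·3=21≤27, 2·6+3·3=21≤22, objective 33.
(s,t)=(4,4): 1·4+5·4=24≤27, 2·4+3·4=20≤22, objective 32.
The best lattice point is (5,4), giving 35.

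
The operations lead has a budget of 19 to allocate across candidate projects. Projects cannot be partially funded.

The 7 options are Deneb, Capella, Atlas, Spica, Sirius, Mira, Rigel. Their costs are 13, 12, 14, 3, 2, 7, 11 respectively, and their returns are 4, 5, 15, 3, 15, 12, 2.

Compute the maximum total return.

33

This is a 0-1 knapsack instance.
Allowing fractional choices, the relaxed optimum would be about 37.7, but projects are indivisible.
Atlas + Spica + Sirius: cost 14 + 3 + 2 = 19 ≤ 19, return 15 + 3 + 15 = 33.
Spica + Sirius + Mira: cost 3 + 2 + 7 = 12 ≤ 19, return 3 + 15 + 12 = 30.
Best is Atlas, Spica, and Sirius with total return 33.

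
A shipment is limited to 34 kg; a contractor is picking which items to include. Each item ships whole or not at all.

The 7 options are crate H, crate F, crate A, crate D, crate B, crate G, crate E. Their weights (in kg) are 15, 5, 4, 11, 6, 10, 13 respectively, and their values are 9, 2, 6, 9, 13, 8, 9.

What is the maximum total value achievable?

37

Take crate A, crate D, crate B, and crate E: weight 4 + 11 + 6 + 13 = 34 ≤ 34, value 6 + 9 + 13 + 9 = 37.
No other feasible combination does better.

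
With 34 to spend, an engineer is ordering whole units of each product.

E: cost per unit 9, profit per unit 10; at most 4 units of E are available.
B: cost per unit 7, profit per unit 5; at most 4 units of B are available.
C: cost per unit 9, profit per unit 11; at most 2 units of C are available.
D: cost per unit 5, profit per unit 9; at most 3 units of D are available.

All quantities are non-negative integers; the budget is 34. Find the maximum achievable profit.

D has the best ratio (9/5); taking only D gives at most 3×9 = 27 (stopped by the supply cap of 3).
Mixing does better — 2×C and 3×D: cost 33 ≤ 34, profit 2·11 + 3·9 = 49.

49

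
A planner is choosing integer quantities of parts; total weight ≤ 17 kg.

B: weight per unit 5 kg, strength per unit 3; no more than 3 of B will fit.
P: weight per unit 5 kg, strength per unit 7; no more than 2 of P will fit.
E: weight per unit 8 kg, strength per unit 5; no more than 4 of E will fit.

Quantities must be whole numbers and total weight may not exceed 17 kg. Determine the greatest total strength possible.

This is a bounded integer knapsack.
2×P: weight 10 ≤ 17, strength 2·7 = 14.
1×B and 2×P: weight 15 ≤ 17, strength 1·3 + 2·7 = 17.
Best is 17.

17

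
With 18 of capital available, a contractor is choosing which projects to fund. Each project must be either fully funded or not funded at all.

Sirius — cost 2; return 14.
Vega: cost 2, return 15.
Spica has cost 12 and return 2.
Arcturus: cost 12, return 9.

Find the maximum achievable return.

38

Allowing fractional choices, the relaxed optimum would be about 38.3, but projects are indivisible.
Sirius + Vega + Arcturus: cost 2 + 2 + 12 = 16 ≤ 18, return 14 + 15 + 9 = 38.
Sirius + Vega + Spica: cost 2 + 2 + 12 = 16 ≤ 18, return 14 + 15 + 2 = 31.
Best is Sirius, Vega, and Arcturus with total return 38.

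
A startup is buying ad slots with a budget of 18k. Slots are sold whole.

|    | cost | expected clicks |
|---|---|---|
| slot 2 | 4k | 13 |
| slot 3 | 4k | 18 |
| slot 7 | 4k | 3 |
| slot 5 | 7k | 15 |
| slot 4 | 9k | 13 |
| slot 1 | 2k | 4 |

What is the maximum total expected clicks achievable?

slot 2 + slot 3 + slot 5 + slot 1: cost 4 + 4 + 7 + 2 = 17 ≤ 18, expected clicks 13 + 18 + 15 + 4 = 50.
slot 2 + slot 3 + slot 5: cost 4 + 4 + 7 = 15 ≤ 18, expected clicks 13 + 18 + 15 = 46.
Best is slot 2, slot 3, slot 5, and slot 1 with total expected clicks 50.

50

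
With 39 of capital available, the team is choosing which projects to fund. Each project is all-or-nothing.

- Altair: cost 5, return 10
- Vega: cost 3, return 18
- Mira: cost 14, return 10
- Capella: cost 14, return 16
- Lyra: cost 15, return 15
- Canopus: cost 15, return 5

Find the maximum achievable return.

Treat it as a binary knapsack problem.
Take Altair, Vega, Capella, and Lyra: cost 5 + 3 + 14 + 15 = 37 ≤ 39, return 10 + 18 + 16 + 15 = 59.
No other feasible combination does better.

59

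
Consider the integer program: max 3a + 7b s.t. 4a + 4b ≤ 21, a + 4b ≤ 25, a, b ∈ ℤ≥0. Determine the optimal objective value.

(a,b)=(0,5): 4·0+4·5=20≤21, 1·0+4·5=20≤25, objective 35.
(a,b)=(1,4): 4·1+4·4=20≤21, 1·1+4·4=17≤25, objective 31.
(a,b)=(0,4): 4·0+4·4=16≤21, 1·0+4·4=16≤25, objective 28.
The best lattice point is (0,5), giving 35.

35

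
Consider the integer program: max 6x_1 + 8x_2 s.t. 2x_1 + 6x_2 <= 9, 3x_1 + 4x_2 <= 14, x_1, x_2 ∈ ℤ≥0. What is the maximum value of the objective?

Relaxing integrality, the LP optimum is 27.00 at (x_1,x_2) = (4.5, 0), which is not an integer point.
(x_1,x_2)=(4,0): 2·4+6·0=8≤9, 3·4+4·0=12≤14, objective 24.
(x_1,x_2)=(3,0): 2·3+6·0=6≤9, 3·3+4·0=9≤14, objective 18.
The best lattice point is (4,0), giving 24.

24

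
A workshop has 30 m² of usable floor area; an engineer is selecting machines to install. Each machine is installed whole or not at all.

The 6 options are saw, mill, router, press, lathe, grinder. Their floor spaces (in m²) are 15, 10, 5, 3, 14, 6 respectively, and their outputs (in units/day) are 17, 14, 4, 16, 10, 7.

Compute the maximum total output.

47

saw + mill + press: floor space 15 + 10 + 3 = 28 ≤ 30, output 17 + 14 + 16 = 47.
saw + router + press + grinder: floor space 15 + 5 + 3 + 6 = 29 ≤ 30, output 17 + 4 + 16 + 7 = 44.
mill + router + press + grinder: floor space 10 + 5 + 3 + 6 = 24 ≤ 30, output 14 + 4 + 16 + 7 = 41.
Best is saw, mill, and press with total output 47.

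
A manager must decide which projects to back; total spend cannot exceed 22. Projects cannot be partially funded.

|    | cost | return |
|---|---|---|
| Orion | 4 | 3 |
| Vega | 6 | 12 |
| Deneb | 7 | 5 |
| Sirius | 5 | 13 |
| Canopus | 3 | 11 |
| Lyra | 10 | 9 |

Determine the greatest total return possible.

41

Vega + Sirius + Canopus: cost 6 + 5 + 3 = 14 ≤ 22, return 12 + 13 + 11 = 36.
Orion + Vega + Sirius + Canopus: cost 4 + 6 + 5 + 3 = 18 ≤ 22, return 3 + 12 + 13 + 11 = 39.
Vega + Deneb + Sirius + Canopus: cost 6 + 7 + 5 + 3 = 21 ≤ 22, return 12 + 5 + 13 + 11 = 41.
Best is Vega, Deneb, Sirius, and Canopus with total return 41.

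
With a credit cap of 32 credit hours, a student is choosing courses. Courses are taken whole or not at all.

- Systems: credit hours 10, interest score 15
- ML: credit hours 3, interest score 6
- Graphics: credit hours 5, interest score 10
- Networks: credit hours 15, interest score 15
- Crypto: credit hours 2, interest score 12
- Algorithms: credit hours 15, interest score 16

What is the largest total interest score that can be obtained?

53

Allowing fractional choices, the relaxed optimum would be about 55.8, but courses are indivisible.
Systems + ML + Crypto + Algorithms: credit hours 10 + 3 + 2 + 15 = 30 ≤ 32, interest score 15 + 6 + 12 + 16 = 49.
Systems + Graphics + Crypto + Algorithms: credit hours 10 + 5 + 2 + 15 = 32 ≤ 32, interest score 15 + 10 + 12 + 16 = 53.
Systems + Graphics + Networks + Crypto: credit hours 10 + 5 + 15 + 2 = 32 ≤ 32, interest score 15 + 10 + 15 + 12 = 52.
Best is Systems, Graphics, Crypto, and Algorithms with total interest score 53.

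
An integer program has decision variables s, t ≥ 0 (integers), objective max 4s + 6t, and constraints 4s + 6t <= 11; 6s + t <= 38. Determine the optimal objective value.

Relaxing integrality, the LP optimum is 11.00 at (s,t) = (2.75, 0), which is not an integer point.
(s,t)=(1,1): 4·1+6·1=10≤11, 6·1+1·1=7≤38, objective 10.
(s,t)=(2,0): 4·2+6·0=8≤11, 6·2+1·0=12≤38, objective 8.
(s,t)=(0,1): 4·0+6·1=6≤11, 6·0+1·1=1≤38, objective 6.
(s,t)=(1,0): 4·1+6·0=4≤11, 6·1+1·0=6≤38, objective 4.
The best lattice point is (1,1), giving 10.

10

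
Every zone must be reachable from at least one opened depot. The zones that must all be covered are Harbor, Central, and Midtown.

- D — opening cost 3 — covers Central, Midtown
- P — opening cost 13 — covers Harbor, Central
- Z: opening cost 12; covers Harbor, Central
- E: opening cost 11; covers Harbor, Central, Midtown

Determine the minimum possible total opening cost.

11

E alone covers Harbor, Central, Midtown — every zone.
Total opening cost: 11.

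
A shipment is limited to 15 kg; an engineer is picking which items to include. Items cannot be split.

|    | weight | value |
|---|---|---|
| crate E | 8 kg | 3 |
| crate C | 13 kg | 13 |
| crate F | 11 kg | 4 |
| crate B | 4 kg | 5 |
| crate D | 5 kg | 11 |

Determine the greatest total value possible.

Allowing fractional choices, the relaxed optimum would be about 22.0, but items are indivisible.
crate E + crate D: weight 8 + 5 = 13 ≤ 15, value 3 + 11 = 14.
crate B + crate D: weight 4 + 5 = 9 ≤ 15, value 5 + 11 = 16.
Best is crate B and crate D with total value 16.

16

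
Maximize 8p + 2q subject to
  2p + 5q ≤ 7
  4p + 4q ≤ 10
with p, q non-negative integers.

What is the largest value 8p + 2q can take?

Relaxing integrality, the LP optimum is 20.00 at (p,q) = (2.5, 0), which is not an integer point.
(p,q)=(2,0): 2·2+5·0=4≤7, 4·2+4·0=8≤10, objective 16.
(p,q)=(1,1): 2·1+5·1=7≤7, 4·1+4·1=8≤10, objective 10.
The best lattice point is (2,0), giving 16.

16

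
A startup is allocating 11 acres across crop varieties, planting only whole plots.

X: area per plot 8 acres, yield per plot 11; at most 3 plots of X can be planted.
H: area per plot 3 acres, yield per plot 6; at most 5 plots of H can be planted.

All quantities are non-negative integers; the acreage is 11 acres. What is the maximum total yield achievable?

This is a bounded integer knapsack.
H has the best ratio (6/3); taking only H gives at most 3×6 = 18 (stopped by the area limit).
Optimal: 3×H: area 9 ≤ 11, yield 3·6 = 18.

18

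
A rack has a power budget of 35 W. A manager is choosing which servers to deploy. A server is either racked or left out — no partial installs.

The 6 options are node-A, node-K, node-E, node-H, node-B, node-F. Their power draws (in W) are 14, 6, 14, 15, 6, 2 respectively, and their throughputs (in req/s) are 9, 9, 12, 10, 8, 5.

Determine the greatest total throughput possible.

node-A + node-K + node-B + node-F: power draw 14 + 6 + 6 + 2 = 28 ≤ 35, throughput 9 + 9 + 8 + 5 = 31.
node-K + node-H + node-B + node-F: power draw 6 + 15 + 6 + 2 = 29 ≤ 35, throughput 9 + 10 + 8 + 5 = 32.
node-K + node-E + node-B + node-F: power draw 6 + 14 + 6 + 2 = 28 ≤ 35, throughput 9 + 12 + 8 + 5 = 34.
Best is node-K, node-E, node-B, and node-F with total throughput 34.

34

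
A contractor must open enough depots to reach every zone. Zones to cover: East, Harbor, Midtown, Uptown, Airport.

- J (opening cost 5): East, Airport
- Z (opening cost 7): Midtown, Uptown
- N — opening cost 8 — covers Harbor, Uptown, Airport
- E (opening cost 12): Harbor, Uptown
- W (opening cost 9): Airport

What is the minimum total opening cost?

20

Choose J, Z, and N: together they cover East, Harbor, Midtown, Uptown, Airport — every zone.
Total opening cost: 5 + 7 + 8 = 20.
No cover costs less than 20.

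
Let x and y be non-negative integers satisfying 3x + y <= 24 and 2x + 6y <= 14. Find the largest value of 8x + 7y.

(x,y)=(7,0): 3·7+1·0=21≤24, 2·7+6·0=14≤14, objective 56.
(x,y)=(6,0): 3·6+1·0=18≤24, 2·6+6·0=12≤14, objective 48.
The best lattice point is (7,0), giving 56.

56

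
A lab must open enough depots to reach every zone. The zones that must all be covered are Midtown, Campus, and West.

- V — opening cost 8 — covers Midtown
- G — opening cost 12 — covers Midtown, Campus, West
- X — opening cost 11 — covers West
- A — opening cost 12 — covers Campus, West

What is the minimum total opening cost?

12

G alone covers Midtown, Campus, West — every zone.
Total opening cost: 12.
No cover costs less than 12.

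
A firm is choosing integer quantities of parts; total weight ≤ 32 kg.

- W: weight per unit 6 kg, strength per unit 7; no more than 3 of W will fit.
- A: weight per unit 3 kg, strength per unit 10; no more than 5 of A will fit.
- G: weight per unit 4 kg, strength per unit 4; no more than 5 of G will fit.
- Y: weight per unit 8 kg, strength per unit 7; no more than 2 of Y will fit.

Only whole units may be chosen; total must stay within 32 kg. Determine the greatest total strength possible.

68

A has the best ratio (10/3); taking only A gives at most 5×10 = 50 (stopped by the supply cap of 5).
Mixing does better — 2×W, 5×A, and 1×G: weight 31 ≤ 32, strength 2·7 + 5·10 + 1·4 = 68.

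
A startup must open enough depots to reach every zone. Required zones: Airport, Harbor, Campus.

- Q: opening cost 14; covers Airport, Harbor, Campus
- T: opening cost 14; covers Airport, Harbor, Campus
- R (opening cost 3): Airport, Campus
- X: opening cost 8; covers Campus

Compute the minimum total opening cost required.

Q alone covers Airport, Harbor, Campus — every zone.
Total opening cost: 14.

14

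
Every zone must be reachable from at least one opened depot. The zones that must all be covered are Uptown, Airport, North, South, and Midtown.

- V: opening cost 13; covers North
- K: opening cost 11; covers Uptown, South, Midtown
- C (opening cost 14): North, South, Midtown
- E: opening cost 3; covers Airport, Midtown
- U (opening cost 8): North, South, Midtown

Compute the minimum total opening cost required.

22

Choose K, E, and U: together they cover Uptown, Airport, North, South, Midtown — every zone.
Total opening cost: 11 + 3 + 8 = 22.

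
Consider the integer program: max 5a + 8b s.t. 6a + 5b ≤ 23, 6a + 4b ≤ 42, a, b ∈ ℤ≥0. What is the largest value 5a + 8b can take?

(a,b)=(0,4): 6·0+5·4=20≤23, 6·0+4·4=16≤42, objective 32.
(a,b)=(1,3): 6·1+5·3=21≤23, 6·1+4·3=18≤42, objective 29.
(a,b)=(0,3): 6·0+5·3=15≤23, 6·0+4·3=12≤42, objective 24.
No feasible integer point exceeds 32.

32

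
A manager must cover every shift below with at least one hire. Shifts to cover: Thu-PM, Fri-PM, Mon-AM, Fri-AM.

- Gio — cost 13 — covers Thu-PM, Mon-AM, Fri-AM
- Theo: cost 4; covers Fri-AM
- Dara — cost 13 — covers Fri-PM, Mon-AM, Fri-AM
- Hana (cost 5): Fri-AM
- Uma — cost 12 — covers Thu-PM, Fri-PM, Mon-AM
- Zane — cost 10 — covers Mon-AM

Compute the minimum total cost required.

Choose Theo and Uma: together they cover Thu-PM, Fri-PM, Mon-AM, Fri-AM — every shift.
Total cost: 4 + 12 = 16.
No cover costs less than 16.

16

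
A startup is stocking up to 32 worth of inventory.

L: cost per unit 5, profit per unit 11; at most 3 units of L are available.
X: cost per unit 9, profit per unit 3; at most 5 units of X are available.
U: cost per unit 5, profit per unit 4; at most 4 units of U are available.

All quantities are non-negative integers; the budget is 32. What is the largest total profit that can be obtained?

45

L has the best ratio (11/5); taking only L gives at most 3×11 = 33 (stopped by the supply cap of 3).
Mixing does better — 3×L and 3×U: cost 30 ≤ 32, profit 3·11 + 3·4 = 45.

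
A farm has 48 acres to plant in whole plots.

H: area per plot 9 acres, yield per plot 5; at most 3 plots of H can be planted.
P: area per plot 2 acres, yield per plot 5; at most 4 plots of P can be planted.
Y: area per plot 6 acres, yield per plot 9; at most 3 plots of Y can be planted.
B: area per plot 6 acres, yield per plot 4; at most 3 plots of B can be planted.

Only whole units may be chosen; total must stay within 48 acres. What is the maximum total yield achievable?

60

P has the best ratio (5/2); taking only P gives at most 4×5 = 20 (stopped by the supply cap of 4).
Mixing does better — 1×H, 4×P, 3×Y, and 2×B: area 47 ≤ 48, yield 1·5 + 4·5 + 3·9 + 2·4 = 60.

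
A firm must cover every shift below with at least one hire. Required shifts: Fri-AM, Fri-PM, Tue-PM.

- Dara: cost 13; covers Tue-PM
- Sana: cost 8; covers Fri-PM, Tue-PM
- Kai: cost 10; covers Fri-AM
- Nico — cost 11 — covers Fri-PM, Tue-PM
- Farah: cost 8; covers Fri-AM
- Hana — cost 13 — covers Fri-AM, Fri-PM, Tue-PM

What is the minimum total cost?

Hana alone covers Fri-AM, Fri-PM, Tue-PM — every shift.
Total cost: 13.

13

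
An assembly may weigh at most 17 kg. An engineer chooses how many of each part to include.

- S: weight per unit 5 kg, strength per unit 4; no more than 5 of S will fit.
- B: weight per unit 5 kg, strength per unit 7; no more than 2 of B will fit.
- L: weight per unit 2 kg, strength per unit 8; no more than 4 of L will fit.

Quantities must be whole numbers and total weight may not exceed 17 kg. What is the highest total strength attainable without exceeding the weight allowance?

39

2×B and 3×L: weight 16 ≤ 17, strength 2·7 + 3·8 = 38.
1×B and 4×L: weight 13 ≤ 17, strength 1·7 + 4·8 = 39.
Best is 39.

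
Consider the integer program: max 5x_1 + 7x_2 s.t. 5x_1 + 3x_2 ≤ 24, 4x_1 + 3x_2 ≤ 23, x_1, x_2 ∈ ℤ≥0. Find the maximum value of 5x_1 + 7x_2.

49

Relaxing integrality, the LP optimum is 53.67 at (x_1,x_2) = (0, 7.67), which is not an integer point.
(x_1,x_2)=(0,7) is feasible, giving 49.
(x_1,x_2)=(1,6) is feasible, giving 47.
(x_1,x_2)=(0,6) is feasible, giving 42.
No feasible integer point exceeds 49.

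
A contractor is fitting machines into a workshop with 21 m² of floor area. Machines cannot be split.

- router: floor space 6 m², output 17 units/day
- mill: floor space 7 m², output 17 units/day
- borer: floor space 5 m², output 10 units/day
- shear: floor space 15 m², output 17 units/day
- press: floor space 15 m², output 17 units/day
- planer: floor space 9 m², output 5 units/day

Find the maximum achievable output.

router + mill + borer: floor space 6 + 7 + 5 = 18 ≤ 21, output 17 + 17 + 10 = 44.
router + mill: floor space 6 + 7 = 13 ≤ 21, output 17 + 17 = 34.
Best is router, mill, and borer with total output 44.

44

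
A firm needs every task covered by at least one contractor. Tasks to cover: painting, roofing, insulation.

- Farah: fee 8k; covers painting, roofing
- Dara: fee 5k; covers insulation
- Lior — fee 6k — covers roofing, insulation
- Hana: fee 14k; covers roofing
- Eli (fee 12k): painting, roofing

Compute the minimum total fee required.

13

The greedy cost-per-new-task heuristic would pick Lior and Farah for 14, but a cheaper cover exists.
Choose Farah and Dara: together they cover painting, roofing, insulation — every task.
Total fee: 8 + 5 = 13.
No cover costs less than 13.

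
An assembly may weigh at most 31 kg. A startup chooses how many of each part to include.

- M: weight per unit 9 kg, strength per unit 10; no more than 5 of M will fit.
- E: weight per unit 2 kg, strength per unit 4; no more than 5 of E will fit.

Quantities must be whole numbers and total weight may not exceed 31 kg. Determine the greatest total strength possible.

E has the best ratio (4/2); taking only E gives at most 5×4 = 20 (stopped by the supply cap of 5).
Mixing does better — 2×M and 5×E: weight 28 ≤ 31, strength 2·10 + 5·4 = 40.

40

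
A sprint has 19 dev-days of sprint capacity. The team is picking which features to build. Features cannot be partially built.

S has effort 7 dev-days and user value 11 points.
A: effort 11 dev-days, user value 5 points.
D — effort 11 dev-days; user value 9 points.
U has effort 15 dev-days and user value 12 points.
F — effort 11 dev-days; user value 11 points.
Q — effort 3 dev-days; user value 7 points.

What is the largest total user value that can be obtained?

22

Treat it as a binary knapsack problem.
U + Q: effort 15 + 3 = 18 ≤ 19, user value 12 + 7 = 19.
S + F: effort 7 + 11 = 18 ≤ 19, user value 11 + 11 = 22.
S + D: effort 7 + 11 = 18 ≤ 19, user value 11 + 9 = 20.
Best is S and F with total user value 22.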